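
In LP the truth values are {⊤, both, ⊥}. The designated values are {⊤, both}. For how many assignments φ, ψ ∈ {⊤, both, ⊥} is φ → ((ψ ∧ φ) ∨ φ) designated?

Of the 9 assignments, 9 give a value in {⊤, both}.

9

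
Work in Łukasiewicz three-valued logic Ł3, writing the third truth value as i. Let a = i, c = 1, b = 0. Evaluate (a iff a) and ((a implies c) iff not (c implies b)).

a iff a = i iff i = 1  [1 − |½−½|]
a implies c = i implies 1 = 1
c implies b = 1 implies 0 = 0
not (c implies b) = not 0 = 1
(a implies c) iff not (c implies b) = 1 iff 1 = 1
(a iff a) and ((a implies c) iff not (c implies b)) = 1 and 1 = 1

1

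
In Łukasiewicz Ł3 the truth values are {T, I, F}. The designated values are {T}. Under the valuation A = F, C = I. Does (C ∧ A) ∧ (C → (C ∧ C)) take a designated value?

C ∧ A = I ∧ F = F
C ∧ C = I ∧ I = I
C → (C ∧ C) = I → I = T  [min(1, 1−½+½)]
(C ∧ A) ∧ (C → (C ∧ C)) = F ∧ T = F
F ∉ {T}.

No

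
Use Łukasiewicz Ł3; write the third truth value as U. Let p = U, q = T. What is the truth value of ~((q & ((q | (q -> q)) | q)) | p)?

F

q -> q = T -> T = T
q | (q -> q) = T | T = T
(q | (q -> q)) | q = T | T = T
q & ((q | (q -> q)) | q) = T & T = T
(q & ((q | (q -> q)) | q)) | p = T | U = T
~((q & ((q | (q -> q)) | q)) | p) = ~T = F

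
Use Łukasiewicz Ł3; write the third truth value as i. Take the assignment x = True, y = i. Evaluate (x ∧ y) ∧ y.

i

x ∧ y = True ∧ i = i
(x ∧ y) ∧ y = i ∧ i = i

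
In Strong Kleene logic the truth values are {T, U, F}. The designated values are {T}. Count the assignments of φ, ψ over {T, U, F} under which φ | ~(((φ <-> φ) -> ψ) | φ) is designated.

Designated under: (φ=T, ψ=T); (φ=T, ψ=U); (φ=T, ψ=F); (φ=F, ψ=F).

4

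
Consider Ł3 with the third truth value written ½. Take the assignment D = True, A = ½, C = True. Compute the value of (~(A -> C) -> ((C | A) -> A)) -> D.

A -> C = ½ -> True = True  [min(1, 1−½+1)]
~(A -> C) = ~True = False
C | A = True | ½ = True
(C | A) -> A = True -> ½ = ½
~(A -> C) -> ((C | A) -> A) = False -> ½ = True
(~(A -> C) -> ((C | A) -> A)) -> D = True -> True = True

True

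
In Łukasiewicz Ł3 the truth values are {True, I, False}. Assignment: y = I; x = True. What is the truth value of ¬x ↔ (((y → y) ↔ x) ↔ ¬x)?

¬x = ¬True = False
y → y = I → I = True
(y → y) ↔ x = True ↔ True = True
¬x = ¬True = False
((y → y) ↔ x) ↔ ¬x = True ↔ False = False
¬x ↔ (((y → y) ↔ x) ↔ ¬x) = False ↔ False = True

True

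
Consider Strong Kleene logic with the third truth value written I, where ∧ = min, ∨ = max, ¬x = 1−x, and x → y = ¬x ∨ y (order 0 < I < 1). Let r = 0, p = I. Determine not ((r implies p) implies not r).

0

r implies p = 0 implies I = 1
not r = not 0 = 1
(r implies p) implies not r = 1 implies 1 = 1
not ((r implies p) implies not r) = not 1 = 0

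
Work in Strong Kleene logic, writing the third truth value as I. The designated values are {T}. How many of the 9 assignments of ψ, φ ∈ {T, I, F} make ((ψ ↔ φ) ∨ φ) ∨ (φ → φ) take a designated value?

6

Of the 9 assignments, 6 give a value in {T}.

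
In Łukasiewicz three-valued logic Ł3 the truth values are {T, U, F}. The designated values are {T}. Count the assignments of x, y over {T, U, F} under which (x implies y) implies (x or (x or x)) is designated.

Designated under: (x=T, y=T); (x=T, y=U); (x=T, y=F); (x=U, y=F).

4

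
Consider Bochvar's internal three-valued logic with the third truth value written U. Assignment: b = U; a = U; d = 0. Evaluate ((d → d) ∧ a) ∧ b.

d → d = 0 → 0 = 1
(d → d) ∧ a = 1 ∧ U = U
((d → d) ∧ a) ∧ b = U ∧ U = U

U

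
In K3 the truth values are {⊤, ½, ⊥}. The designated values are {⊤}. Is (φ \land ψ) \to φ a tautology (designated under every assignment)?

Countermodel: φ=½, ψ=⊤ gives ½, which is not designated.

No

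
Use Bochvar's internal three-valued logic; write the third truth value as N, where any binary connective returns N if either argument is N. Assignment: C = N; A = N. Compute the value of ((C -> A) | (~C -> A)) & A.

C -> A = N -> N = N  [any arg is the third value ⇒ result is the third value]
~C = ~N = N
~C -> A = N -> N = N
(C -> A) | (~C -> A) = N | N = N
((C -> A) | (~C -> A)) & A = N & N = N

N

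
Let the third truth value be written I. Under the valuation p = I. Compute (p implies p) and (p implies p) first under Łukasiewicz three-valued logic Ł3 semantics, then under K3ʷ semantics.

In Łukasiewicz three-valued logic Ł3: p implies p = I implies I = 1  [min(1, 1−½+½)]
p implies p = I implies I = 1
(p implies p) and (p implies p) = 1 and 1 = 1
In K3ʷ: p implies p = I implies I = I
p implies p = I implies I = I
(p implies p) and (p implies p) = I and I = I
They differ because Łukasiewicz three-valued logic Ł3 and K3ʷ treat I differently under the binary connectives.

1; I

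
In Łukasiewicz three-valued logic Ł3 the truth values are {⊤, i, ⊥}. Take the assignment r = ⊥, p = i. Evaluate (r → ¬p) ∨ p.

⊤

¬p = ¬i = i
r → ¬p = ⊥ → i = ⊤  [min(1, 1−0+½)]
(r → ¬p) ∨ p = ⊤ ∨ i = ⊤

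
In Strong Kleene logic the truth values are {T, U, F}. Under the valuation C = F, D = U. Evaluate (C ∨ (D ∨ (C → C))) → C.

C → C = F → F = T
D ∨ (C → C) = U ∨ T = T
C ∨ (D ∨ (C → C)) = F ∨ T = T
(C ∨ (D ∨ (C → C))) → C = T → F = F

F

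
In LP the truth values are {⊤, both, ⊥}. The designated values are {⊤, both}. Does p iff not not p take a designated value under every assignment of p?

Every assignment of p over {⊤, both, ⊥} gives a value in {⊤, both}.
In particular, with p=both: p iff not not p = both.

Yes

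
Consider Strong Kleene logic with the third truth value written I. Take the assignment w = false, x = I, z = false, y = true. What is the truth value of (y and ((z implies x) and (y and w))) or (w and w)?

z implies x = false implies I = true
y and w = true and false = false
(z implies x) and (y and w) = true and false = false
y and ((z implies x) and (y and w)) = true and false = false
w and w = false and false = false
(y and ((z implies x) and (y and w))) or (w and w) = false or false = false

false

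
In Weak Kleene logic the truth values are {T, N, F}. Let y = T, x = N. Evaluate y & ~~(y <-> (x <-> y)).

x <-> y = N <-> T = N
y <-> (x <-> y) = T <-> N = N
~(y <-> (x <-> y)) = ~N = N
~~(y <-> (x <-> y)) = ~N = N
y & ~~(y <-> (x <-> y)) = T & N = N

N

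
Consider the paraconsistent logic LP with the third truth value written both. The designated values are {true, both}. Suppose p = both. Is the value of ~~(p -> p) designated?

Yes

p -> p = both -> both = both
~(p -> p) = ~both = both
~~(p -> p) = ~both = both
both ∈ {true, both}.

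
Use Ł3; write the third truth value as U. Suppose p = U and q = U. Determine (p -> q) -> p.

U

p -> q = U -> U = True  [min(1, 1−½+½)]
(p -> q) -> p = True -> U = U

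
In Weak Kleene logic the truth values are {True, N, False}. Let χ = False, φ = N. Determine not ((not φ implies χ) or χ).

N

not φ = not N = N
not φ implies χ = N implies False = N
(not φ implies χ) or χ = N or False = N
not ((not φ implies χ) or χ) = not N = N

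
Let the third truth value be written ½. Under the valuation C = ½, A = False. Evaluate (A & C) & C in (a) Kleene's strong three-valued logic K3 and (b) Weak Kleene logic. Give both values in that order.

False; ½

In Kleene's strong three-valued logic K3: A & C = False & ½ = False
(A & C) & C = False & ½ = False
In Weak Kleene logic: A & C = False & ½ = ½
(A & C) & C = ½ & ½ = ½
They differ because Kleene's strong three-valued logic K3 and Weak Kleene logic treat ½ differently under the binary connectives.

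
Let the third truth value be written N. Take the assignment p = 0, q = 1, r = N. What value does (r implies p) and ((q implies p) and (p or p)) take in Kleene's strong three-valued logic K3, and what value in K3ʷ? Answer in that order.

In Kleene's strong three-valued logic K3: r implies p = N implies 0 = N  [not N or 0]
q implies p = 1 implies 0 = 0
p or p = 0 or 0 = 0
(q implies p) and (p or p) = 0 and 0 = 0
(r implies p) and ((q implies p) and (p or p)) = N and 0 = 0
In K3ʷ: r implies p = N implies 0 = N  [any arg is the third value ⇒ result is the third value]
q implies p = 1 implies 0 = 0
p or p = 0 or 0 = 0
(q implies p) and (p or p) = 0 and 0 = 0
(r implies p) and ((q implies p) and (p or p)) = N and 0 = N
They differ because Kleene's strong three-valued logic K3 and K3ʷ treat N differently under the binary connectives.

0; N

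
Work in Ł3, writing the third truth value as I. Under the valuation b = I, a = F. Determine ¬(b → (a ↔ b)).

a ↔ b = F ↔ I = I
b → (a ↔ b) = I → I = T
¬(b → (a ↔ b)) = ¬T = F

F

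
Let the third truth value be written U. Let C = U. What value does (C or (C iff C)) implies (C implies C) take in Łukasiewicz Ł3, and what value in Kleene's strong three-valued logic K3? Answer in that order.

In Łukasiewicz Ł3: C iff C = U iff U = true  [1 − |½−½|]
C or (C iff C) = U or true = true
C implies C = U implies U = true
(C or (C iff C)) implies (C implies C) = true implies true = true
In Kleene's strong three-valued logic K3: C iff C = U iff U = U
C or (C iff C) = U or U = U
C implies C = U implies U = U  [not U or U]
(C or (C iff C)) implies (C implies C) = U implies U = U
They differ because Łukasiewicz Ł3 and Kleene's strong three-valued logic K3 treat U differently under implication.

true; U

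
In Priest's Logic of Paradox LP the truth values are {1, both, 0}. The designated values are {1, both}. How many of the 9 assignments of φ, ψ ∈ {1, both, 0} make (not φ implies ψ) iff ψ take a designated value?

Of the 9 assignments, 8 give a value in {1, both}.

8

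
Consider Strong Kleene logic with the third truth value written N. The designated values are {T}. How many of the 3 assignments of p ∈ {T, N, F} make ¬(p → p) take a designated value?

p=T: F ·
p=N: N ·
p=F: F ·

0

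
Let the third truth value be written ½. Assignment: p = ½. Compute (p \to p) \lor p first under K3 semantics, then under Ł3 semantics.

½; ⊤

In K3: p \to p = ½ \to ½ = ½
(p \to p) \lor p = ½ \lor ½ = ½
In Ł3: p \to p = ½ \to ½ = ⊤
(p \to p) \lor p = ⊤ \lor ½ = ⊤
They differ because K3 and Ł3 treat ½ differently under implication.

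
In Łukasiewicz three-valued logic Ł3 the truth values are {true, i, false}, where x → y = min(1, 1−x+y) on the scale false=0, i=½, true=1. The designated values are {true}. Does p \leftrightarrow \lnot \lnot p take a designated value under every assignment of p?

Yes

Every assignment of p over {true, i, false} gives a value in {true}.
In particular, with p=i: p \leftrightarrow \lnot \lnot p = true.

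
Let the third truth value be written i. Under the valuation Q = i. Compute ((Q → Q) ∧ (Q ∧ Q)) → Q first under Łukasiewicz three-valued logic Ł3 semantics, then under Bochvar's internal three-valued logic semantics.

True; i

In Łukasiewicz three-valued logic Ł3: Q → Q = i → i = True  [min(1, 1−½+½)]
Q ∧ Q = i ∧ i = i
(Q → Q) ∧ (Q ∧ Q) = True ∧ i = i
((Q → Q) ∧ (Q ∧ Q)) → Q = i → i = True
In Bochvar's internal three-valued logic: Q → Q = i → i = i  [any arg is the third value ⇒ result is the third value]
Q ∧ Q = i ∧ i = i
(Q → Q) ∧ (Q ∧ Q) = i ∧ i = i
((Q → Q) ∧ (Q ∧ Q)) → Q = i → i = i
They differ because Łukasiewicz three-valued logic Ł3 and Bochvar's internal three-valued logic treat i differently under the binary connectives.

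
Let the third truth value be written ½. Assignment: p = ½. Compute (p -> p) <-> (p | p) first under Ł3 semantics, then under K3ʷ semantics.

In Ł3: p -> p = ½ -> ½ = 1
p | p = ½ | ½ = ½
(p -> p) <-> (p | p) = 1 <-> ½ = ½
In K3ʷ: p -> p = ½ -> ½ = ½
p | p = ½ | ½ = ½
(p -> p) <-> (p | p) = ½ <-> ½ = ½

½; ½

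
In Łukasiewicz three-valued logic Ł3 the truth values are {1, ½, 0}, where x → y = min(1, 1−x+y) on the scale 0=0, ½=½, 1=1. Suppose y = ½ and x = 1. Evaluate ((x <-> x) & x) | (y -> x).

x <-> x = 1 <-> 1 = 1
(x <-> x) & x = 1 & 1 = 1
y -> x = ½ -> 1 = 1
((x <-> x) & x) | (y -> x) = 1 | 1 = 1

1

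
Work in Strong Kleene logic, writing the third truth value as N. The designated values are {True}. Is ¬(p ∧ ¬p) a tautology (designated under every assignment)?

No

Countermodel: p=N gives N, which is not designated.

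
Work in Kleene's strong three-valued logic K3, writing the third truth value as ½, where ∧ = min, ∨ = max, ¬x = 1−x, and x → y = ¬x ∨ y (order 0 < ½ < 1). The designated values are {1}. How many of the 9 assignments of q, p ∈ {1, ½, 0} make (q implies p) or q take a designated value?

Of the 9 assignments, 7 give a value in {1}.

7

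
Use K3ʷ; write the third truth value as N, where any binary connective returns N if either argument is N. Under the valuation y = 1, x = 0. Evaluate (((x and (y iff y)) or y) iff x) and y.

y iff y = 1 iff 1 = 1
x and (y iff y) = 0 and 1 = 0
(x and (y iff y)) or y = 0 or 1 = 1
((x and (y iff y)) or y) iff x = 1 iff 0 = 0
(((x and (y iff y)) or y) iff x) and y = 0 and 1 = 0

0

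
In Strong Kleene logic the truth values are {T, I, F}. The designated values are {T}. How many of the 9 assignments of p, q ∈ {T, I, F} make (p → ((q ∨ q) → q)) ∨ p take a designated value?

8

Of the 9 assignments, 8 give a value in {T}.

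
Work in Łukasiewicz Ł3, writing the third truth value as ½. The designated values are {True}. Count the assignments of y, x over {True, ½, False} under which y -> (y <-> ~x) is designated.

7

Of the 9 assignments, 7 give a value in {True}.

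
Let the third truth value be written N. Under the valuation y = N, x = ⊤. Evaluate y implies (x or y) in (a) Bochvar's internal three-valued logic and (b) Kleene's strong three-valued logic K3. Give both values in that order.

In Bochvar's internal three-valued logic: x or y = ⊤ or N = N
y implies (x or y) = N implies N = N  [any arg is the third value ⇒ result is the third value]
In Kleene's strong three-valued logic K3: x or y = ⊤ or N = ⊤
y implies (x or y) = N implies ⊤ = ⊤  [not N or ⊤]
They differ because Bochvar's internal three-valued logic and Kleene's strong three-valued logic K3 treat N differently under the binary connectives.

N; ⊤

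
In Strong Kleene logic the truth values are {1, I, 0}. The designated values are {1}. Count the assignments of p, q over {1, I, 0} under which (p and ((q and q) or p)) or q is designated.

Of the 9 assignments, 5 give a value in {1}.

5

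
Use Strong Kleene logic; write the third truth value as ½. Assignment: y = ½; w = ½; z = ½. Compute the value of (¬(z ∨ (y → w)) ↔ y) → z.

y → w = ½ → ½ = ½  [¬½ ∨ ½]
z ∨ (y → w) = ½ ∨ ½ = ½
¬(z ∨ (y → w)) = ¬½ = ½
¬(z ∨ (y → w)) ↔ y = ½ ↔ ½ = ½
(¬(z ∨ (y → w)) ↔ y) → z = ½ → ½ = ½

½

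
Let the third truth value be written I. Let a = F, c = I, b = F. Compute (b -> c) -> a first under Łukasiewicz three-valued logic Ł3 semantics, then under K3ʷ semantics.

In Łukasiewicz three-valued logic Ł3: b -> c = F -> I = T  [min(1, 1−0+½)]
(b -> c) -> a = T -> F = F
In K3ʷ: b -> c = F -> I = I  [any arg is the third value ⇒ result is the third value]
(b -> c) -> a = I -> F = I
They differ because Łukasiewicz three-valued logic Ł3 and K3ʷ treat I differently under the binary connectives.

F; I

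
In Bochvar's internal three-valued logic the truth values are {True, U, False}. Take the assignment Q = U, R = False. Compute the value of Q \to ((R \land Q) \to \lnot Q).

R \land Q = False \land U = U
\lnot Q = \lnot U = U
(R \land Q) \to \lnot Q = U \to U = U  [any arg is the third value ⇒ result is the third value]
Q \to ((R \land Q) \to \lnot Q) = U \to U = U

U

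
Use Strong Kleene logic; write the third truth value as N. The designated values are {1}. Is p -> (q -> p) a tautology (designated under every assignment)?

No

Countermodel: p=N, q=1 gives N, which is not designated.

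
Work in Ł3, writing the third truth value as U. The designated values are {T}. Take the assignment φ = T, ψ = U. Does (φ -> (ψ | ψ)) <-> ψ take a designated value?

Yes

ψ | ψ = U | U = U
φ -> (ψ | ψ) = T -> U = U  [min(1, 1−1+½)]
(φ -> (ψ | ψ)) <-> ψ = U <-> U = T
T ∈ {T}.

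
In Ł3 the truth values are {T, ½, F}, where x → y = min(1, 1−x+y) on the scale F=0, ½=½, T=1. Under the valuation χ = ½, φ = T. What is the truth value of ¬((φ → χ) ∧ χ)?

½

φ → χ = T → ½ = ½  [min(1, 1−1+½)]
(φ → χ) ∧ χ = ½ ∧ ½ = ½
¬((φ → χ) ∧ χ) = ¬½ = ½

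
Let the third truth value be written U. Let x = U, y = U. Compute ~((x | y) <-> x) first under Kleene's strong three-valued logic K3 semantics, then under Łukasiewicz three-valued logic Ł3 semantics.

In Kleene's strong three-valued logic K3: x | y = U | U = U
(x | y) <-> x = U <-> U = U
~((x | y) <-> x) = ~U = U
In Łukasiewicz three-valued logic Ł3: x | y = U | U = U
(x | y) <-> x = U <-> U = ⊤  [1 − |½−½|]
~((x | y) <-> x) = ~⊤ = ⊥
They differ because Kleene's strong three-valued logic K3 and Łukasiewicz three-valued logic Ł3 treat U differently under implication.

U; ⊥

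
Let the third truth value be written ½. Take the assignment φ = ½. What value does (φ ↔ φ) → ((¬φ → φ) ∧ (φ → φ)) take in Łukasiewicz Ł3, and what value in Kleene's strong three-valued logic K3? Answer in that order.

⊤; ½

In Łukasiewicz Ł3: φ ↔ φ = ½ ↔ ½ = ⊤
¬φ = ¬½ = ½
¬φ → φ = ½ → ½ = ⊤
φ → φ = ½ → ½ = ⊤
(¬φ → φ) ∧ (φ → φ) = ⊤ ∧ ⊤ = ⊤
(φ ↔ φ) → ((¬φ → φ) ∧ (φ → φ)) = ⊤ → ⊤ = ⊤
In Kleene's strong three-valued logic K3: φ ↔ φ = ½ ↔ ½ = ½
¬φ = ¬½ = ½
¬φ → φ = ½ → ½ = ½  [¬½ ∨ ½]
φ → φ = ½ → ½ = ½
(¬φ → φ) ∧ (φ → φ) = ½ ∧ ½ = ½
(φ ↔ φ) → ((¬φ → φ) ∧ (φ → φ)) = ½ → ½ = ½
They differ because Łukasiewicz Ł3 and Kleene's strong three-valued logic K3 treat ½ differently under implication.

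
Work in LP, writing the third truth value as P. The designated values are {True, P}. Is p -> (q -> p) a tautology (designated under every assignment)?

Yes

Every assignment of p, q over {True, P, False} gives a value in {True, P}.
In particular, with p=P, q=P: p -> (q -> p) = P.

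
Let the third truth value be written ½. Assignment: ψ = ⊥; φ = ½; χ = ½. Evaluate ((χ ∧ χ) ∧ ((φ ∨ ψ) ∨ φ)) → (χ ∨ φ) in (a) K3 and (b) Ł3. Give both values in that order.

In K3: χ ∧ χ = ½ ∧ ½ = ½
φ ∨ ψ = ½ ∨ ⊥ = ½
(φ ∨ ψ) ∨ φ = ½ ∨ ½ = ½
(χ ∧ χ) ∧ ((φ ∨ ψ) ∨ φ) = ½ ∧ ½ = ½
χ ∨ φ = ½ ∨ ½ = ½
((χ ∧ χ) ∧ ((φ ∨ ψ) ∨ φ)) → (χ ∨ φ) = ½ → ½ = ½  [¬½ ∨ ½]
In Ł3: χ ∧ χ = ½ ∧ ½ = ½
φ ∨ ψ = ½ ∨ ⊥ = ½
(φ ∨ ψ) ∨ φ = ½ ∨ ½ = ½
(χ ∧ χ) ∧ ((φ ∨ ψ) ∨ φ) = ½ ∧ ½ = ½
χ ∨ φ = ½ ∨ ½ = ½
((χ ∧ χ) ∧ ((φ ∨ ψ) ∨ φ)) → (χ ∨ φ) = ½ → ½ = ⊤  [min(1, 1−½+½)]
They differ because K3 and Ł3 treat ½ differently under implication.

½; ⊤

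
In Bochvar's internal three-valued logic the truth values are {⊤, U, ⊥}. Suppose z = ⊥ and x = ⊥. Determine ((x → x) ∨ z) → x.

x → x = ⊥ → ⊥ = ⊤
(x → x) ∨ z = ⊤ ∨ ⊥ = ⊤
((x → x) ∨ z) → x = ⊤ → ⊥ = ⊥

⊥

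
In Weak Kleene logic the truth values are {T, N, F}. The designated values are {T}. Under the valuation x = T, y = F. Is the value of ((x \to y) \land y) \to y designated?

Yes

x \to y = T \to F = F
(x \to y) \land y = F \land F = F
((x \to y) \land y) \to y = F \to F = T
T ∈ {T}.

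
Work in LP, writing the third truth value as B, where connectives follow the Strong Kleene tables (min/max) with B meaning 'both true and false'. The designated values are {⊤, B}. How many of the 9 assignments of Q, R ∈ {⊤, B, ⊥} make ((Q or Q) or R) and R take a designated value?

6

Of the 9 assignments, 6 give a value in {⊤, B}.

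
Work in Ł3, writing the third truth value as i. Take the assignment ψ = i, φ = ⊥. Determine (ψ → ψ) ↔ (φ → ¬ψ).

ψ → ψ = i → i = ⊤
¬ψ = ¬i = i
φ → ¬ψ = ⊥ → i = ⊤
(ψ → ψ) ↔ (φ → ¬ψ) = ⊤ ↔ ⊤ = ⊤

⊤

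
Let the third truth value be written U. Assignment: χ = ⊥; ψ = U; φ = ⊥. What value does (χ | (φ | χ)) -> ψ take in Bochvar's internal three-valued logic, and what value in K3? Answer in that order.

U; ⊤

In Bochvar's internal three-valued logic: φ | χ = ⊥ | ⊥ = ⊥
χ | (φ | χ) = ⊥ | ⊥ = ⊥
(χ | (φ | χ)) -> ψ = ⊥ -> U = U  [any arg is the third value ⇒ result is the third value]
In K3: φ | χ = ⊥ | ⊥ = ⊥
χ | (φ | χ) = ⊥ | ⊥ = ⊥
(χ | (φ | χ)) -> ψ = ⊥ -> U = ⊤  [~⊥ | U]
They differ because Bochvar's internal three-valued logic and K3 treat U differently under the binary connectives.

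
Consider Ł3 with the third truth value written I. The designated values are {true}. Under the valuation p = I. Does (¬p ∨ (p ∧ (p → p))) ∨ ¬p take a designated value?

No

¬p = ¬I = I
p → p = I → I = true  [min(1, 1−½+½)]
p ∧ (p → p) = I ∧ true = I
¬p ∨ (p ∧ (p → p)) = I ∨ I = I
¬p = ¬I = I
(¬p ∨ (p ∧ (p → p))) ∨ ¬p = I ∨ I = I
I ∉ {true}.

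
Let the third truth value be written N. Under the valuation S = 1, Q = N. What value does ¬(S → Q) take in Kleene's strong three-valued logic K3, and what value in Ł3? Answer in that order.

In Kleene's strong three-valued logic K3: S → Q = 1 → N = N
¬(S → Q) = ¬N = N
In Ł3: S → Q = 1 → N = N  [min(1, 1−1+½)]
¬(S → Q) = ¬N = N

N; N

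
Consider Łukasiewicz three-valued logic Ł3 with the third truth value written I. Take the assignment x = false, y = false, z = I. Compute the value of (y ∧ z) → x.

true

y ∧ z = false ∧ I = false
(y ∧ z) → x = false → false = true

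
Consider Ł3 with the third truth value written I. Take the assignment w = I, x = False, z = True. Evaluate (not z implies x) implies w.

not z = not True = False
not z implies x = False implies False = True
(not z implies x) implies w = True implies I = I

I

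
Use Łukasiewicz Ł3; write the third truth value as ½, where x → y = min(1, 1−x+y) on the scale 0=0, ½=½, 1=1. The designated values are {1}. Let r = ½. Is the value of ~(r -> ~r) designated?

~r = ~½ = ½
r -> ~r = ½ -> ½ = 1  [min(1, 1−½+½)]
~(r -> ~r) = ~1 = 0
0 ∉ {1}.

No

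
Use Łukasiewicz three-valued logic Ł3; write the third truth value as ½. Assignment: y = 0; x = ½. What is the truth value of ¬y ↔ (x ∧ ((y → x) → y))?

0

¬y = ¬0 = 1
y → x = 0 → ½ = 1  [min(1, 1−0+½)]
(y → x) → y = 1 → 0 = 0
x ∧ ((y → x) → y) = ½ ∧ 0 = 0
¬y ↔ (x ∧ ((y → x) → y)) = 1 ↔ 0 = 0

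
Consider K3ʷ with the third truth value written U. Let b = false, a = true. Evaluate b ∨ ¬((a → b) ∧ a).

true

a → b = true → false = false
(a → b) ∧ a = false ∧ true = false
¬((a → b) ∧ a) = ¬false = true
b ∨ ¬((a → b) ∧ a) = false ∨ true = true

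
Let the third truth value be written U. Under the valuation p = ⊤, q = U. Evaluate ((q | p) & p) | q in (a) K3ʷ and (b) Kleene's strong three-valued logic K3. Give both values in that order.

In K3ʷ: q | p = U | ⊤ = U
(q | p) & p = U & ⊤ = U
((q | p) & p) | q = U | U = U
In Kleene's strong three-valued logic K3: q | p = U | ⊤ = ⊤
(q | p) & p = ⊤ & ⊤ = ⊤
((q | p) & p) | q = ⊤ | U = ⊤
They differ because K3ʷ and Kleene's strong three-valued logic K3 treat U differently under the binary connectives.

U; ⊤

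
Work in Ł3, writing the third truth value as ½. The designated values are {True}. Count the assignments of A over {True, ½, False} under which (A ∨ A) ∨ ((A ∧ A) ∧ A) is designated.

A=True: True ✓
A=½: ½ ·
A=False: False ·

1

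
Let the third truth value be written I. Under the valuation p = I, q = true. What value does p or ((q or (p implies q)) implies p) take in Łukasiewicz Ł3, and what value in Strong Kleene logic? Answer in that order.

In Łukasiewicz Ł3: p implies q = I implies true = true  [min(1, 1−½+1)]
q or (p implies q) = true or true = true
(q or (p implies q)) implies p = true implies I = I
p or ((q or (p implies q)) implies p) = I or I = I
In Strong Kleene logic: p implies q = I implies true = true
q or (p implies q) = true or true = true
(q or (p implies q)) implies p = true implies I = I
p or ((q or (p implies q)) implies p) = I or I = I

I; I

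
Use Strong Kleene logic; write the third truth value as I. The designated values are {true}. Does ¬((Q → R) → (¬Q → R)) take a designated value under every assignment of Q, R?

Countermodel: Q=true, R=true gives false, which is not designated.

No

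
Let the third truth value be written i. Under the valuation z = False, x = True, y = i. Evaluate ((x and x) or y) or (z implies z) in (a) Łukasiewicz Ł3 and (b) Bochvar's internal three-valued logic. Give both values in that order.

In Łukasiewicz Ł3: x and x = True and True = True
(x and x) or y = True or i = True
z implies z = False implies False = True
((x and x) or y) or (z implies z) = True or True = True
In Bochvar's internal three-valued logic: x and x = True and True = True
(x and x) or y = True or i = i
z implies z = False implies False = True
((x and x) or y) or (z implies z) = i or True = i
They differ because Łukasiewicz Ł3 and Bochvar's internal three-valued logic treat i differently under the binary connectives.

True; i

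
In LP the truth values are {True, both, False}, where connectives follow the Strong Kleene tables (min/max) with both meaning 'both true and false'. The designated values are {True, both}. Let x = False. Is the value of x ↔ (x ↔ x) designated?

x ↔ x = False ↔ False = True
x ↔ (x ↔ x) = False ↔ True = False
False ∉ {True, both}.

No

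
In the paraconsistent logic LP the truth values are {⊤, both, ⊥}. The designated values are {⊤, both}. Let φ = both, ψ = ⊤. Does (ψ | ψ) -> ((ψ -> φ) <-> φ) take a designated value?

Yes

ψ | ψ = ⊤ | ⊤ = ⊤
ψ -> φ = ⊤ -> both = both  [~⊤ | both]
(ψ -> φ) <-> φ = both <-> both = both
(ψ | ψ) -> ((ψ -> φ) <-> φ) = ⊤ -> both = both
both ∈ {⊤, both}.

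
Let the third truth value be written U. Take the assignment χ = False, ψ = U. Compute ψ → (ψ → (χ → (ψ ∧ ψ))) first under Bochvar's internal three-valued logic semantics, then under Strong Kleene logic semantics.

In Bochvar's internal three-valued logic: ψ ∧ ψ = U ∧ U = U
χ → (ψ ∧ ψ) = False → U = U
ψ → (χ → (ψ ∧ ψ)) = U → U = U
ψ → (ψ → (χ → (ψ ∧ ψ))) = U → U = U
In Strong Kleene logic: ψ ∧ ψ = U ∧ U = U
χ → (ψ ∧ ψ) = False → U = True  [¬False ∨ U]
ψ → (χ → (ψ ∧ ψ)) = U → True = True
ψ → (ψ → (χ → (ψ ∧ ψ))) = U → True = True
They differ because Bochvar's internal three-valued logic and Strong Kleene logic treat U differently under the binary connectives.

U; True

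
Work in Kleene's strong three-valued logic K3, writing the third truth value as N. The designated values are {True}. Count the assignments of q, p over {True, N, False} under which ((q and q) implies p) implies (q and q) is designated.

3

Designated under: (q=True, p=True); (q=True, p=N); (q=True, p=False).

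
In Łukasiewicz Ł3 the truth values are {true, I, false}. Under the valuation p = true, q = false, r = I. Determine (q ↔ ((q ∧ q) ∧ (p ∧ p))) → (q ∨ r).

I

q ∧ q = false ∧ false = false
p ∧ p = true ∧ true = true
(q ∧ q) ∧ (p ∧ p) = false ∧ true = false
q ↔ ((q ∧ q) ∧ (p ∧ p)) = false ↔ false = true
q ∨ r = false ∨ I = I
(q ↔ ((q ∧ q) ∧ (p ∧ p))) → (q ∨ r) = true → I = I  [min(1, 1−1+½)]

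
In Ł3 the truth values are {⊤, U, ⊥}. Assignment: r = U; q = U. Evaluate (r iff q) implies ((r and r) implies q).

⊤

r iff q = U iff U = ⊤  [1 − |½−½|]
r and r = U and U = U
(r and r) implies q = U implies U = ⊤
(r iff q) implies ((r and r) implies q) = ⊤ implies ⊤ = ⊤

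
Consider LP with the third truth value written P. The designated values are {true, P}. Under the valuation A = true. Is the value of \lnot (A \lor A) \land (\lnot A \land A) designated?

No

A \lor A = true \lor true = true
\lnot (A \lor A) = \lnot true = false
\lnot A = \lnot true = false
\lnot A \land A = false \land true = false
\lnot (A \lor A) \land (\lnot A \land A) = false \land false = false
false ∉ {true, P}.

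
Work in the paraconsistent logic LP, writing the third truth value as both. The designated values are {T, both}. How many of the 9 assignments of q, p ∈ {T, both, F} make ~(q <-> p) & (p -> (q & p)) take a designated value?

6

Of the 9 assignments, 6 give a value in {T, both}.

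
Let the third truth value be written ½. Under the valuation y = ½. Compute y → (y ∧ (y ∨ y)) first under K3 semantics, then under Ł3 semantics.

In K3: y ∨ y = ½ ∨ ½ = ½
y ∧ (y ∨ y) = ½ ∧ ½ = ½
y → (y ∧ (y ∨ y)) = ½ → ½ = ½  [¬½ ∨ ½]
In Ł3: y ∨ y = ½ ∨ ½ = ½
y ∧ (y ∨ y) = ½ ∧ ½ = ½
y → (y ∧ (y ∨ y)) = ½ → ½ = True  [min(1, 1−½+½)]
They differ because K3 and Ł3 treat ½ differently under implication.

½; True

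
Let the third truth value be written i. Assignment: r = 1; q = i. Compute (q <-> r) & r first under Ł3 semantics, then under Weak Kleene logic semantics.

In Ł3: q <-> r = i <-> 1 = i  [1 − |½−1|]
(q <-> r) & r = i & 1 = i
In Weak Kleene logic: q <-> r = i <-> 1 = i
(q <-> r) & r = i & 1 = i

i; i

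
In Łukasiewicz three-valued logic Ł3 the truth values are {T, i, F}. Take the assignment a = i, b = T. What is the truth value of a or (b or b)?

b or b = T or T = T
a or (b or b) = i or T = T

T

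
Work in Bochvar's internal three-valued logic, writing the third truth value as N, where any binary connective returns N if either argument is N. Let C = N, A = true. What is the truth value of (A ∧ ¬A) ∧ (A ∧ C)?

¬A = ¬true = false
A ∧ ¬A = true ∧ false = false
A ∧ C = true ∧ N = N
(A ∧ ¬A) ∧ (A ∧ C) = false ∧ N = N

N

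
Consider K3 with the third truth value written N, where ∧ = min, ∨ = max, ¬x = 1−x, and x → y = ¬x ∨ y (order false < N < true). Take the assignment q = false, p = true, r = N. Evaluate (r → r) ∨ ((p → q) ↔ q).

r → r = N → N = N
p → q = true → false = false
(p → q) ↔ q = false ↔ false = true
(r → r) ∨ ((p → q) ↔ q) = N ∨ true = true

true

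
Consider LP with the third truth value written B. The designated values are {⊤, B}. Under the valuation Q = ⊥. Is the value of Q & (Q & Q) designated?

Q & Q = ⊥ & ⊥ = ⊥
Q & (Q & Q) = ⊥ & ⊥ = ⊥
⊥ ∉ {⊤, B}.

No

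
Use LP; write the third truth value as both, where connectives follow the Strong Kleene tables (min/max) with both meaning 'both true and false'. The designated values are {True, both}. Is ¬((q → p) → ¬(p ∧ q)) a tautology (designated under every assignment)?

No

Countermodel: q=True, p=False gives False, which is not designated.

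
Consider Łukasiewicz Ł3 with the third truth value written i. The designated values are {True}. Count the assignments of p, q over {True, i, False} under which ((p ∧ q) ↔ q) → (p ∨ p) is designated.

5

Of the 9 assignments, 5 give a value in {True}.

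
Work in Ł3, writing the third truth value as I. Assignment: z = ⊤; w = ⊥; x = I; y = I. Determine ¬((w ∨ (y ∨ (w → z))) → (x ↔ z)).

w → z = ⊥ → ⊤ = ⊤
y ∨ (w → z) = I ∨ ⊤ = ⊤
w ∨ (y ∨ (w → z)) = ⊥ ∨ ⊤ = ⊤
x ↔ z = I ↔ ⊤ = I  [1 − |½−1|]
(w ∨ (y ∨ (w → z))) → (x ↔ z) = ⊤ → I = I
¬((w ∨ (y ∨ (w → z))) → (x ↔ z)) = ¬I = I

I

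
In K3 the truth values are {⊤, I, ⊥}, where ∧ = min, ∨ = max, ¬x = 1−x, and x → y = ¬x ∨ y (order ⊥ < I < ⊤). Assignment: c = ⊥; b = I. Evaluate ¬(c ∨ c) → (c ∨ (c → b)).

c ∨ c = ⊥ ∨ ⊥ = ⊥
¬(c ∨ c) = ¬⊥ = ⊤
c → b = ⊥ → I = ⊤
c ∨ (c → b) = ⊥ ∨ ⊤ = ⊤
¬(c ∨ c) → (c ∨ (c → b)) = ⊤ → ⊤ = ⊤

⊤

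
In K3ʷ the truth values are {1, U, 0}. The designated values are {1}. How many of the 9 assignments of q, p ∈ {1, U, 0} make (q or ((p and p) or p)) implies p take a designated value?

3

Designated under: (q=1, p=1); (q=0, p=1); (q=0, p=0).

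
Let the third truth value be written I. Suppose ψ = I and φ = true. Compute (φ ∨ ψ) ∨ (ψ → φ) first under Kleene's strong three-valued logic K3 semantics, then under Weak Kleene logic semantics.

true; I

In Kleene's strong three-valued logic K3: φ ∨ ψ = true ∨ I = true
ψ → φ = I → true = true  [¬I ∨ true]
(φ ∨ ψ) ∨ (ψ → φ) = true ∨ true = true
In Weak Kleene logic: φ ∨ ψ = true ∨ I = I
ψ → φ = I → true = I  [any arg is the third value ⇒ result is the third value]
(φ ∨ ψ) ∨ (ψ → φ) = I ∨ I = I
They differ because Kleene's strong three-valued logic K3 and Weak Kleene logic treat I differently under the binary connectives.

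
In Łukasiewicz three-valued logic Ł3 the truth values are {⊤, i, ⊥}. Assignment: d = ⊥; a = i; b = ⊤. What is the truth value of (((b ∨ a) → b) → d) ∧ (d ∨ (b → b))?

⊥

b ∨ a = ⊤ ∨ i = ⊤
(b ∨ a) → b = ⊤ → ⊤ = ⊤
((b ∨ a) → b) → d = ⊤ → ⊥ = ⊥
b → b = ⊤ → ⊤ = ⊤
d ∨ (b → b) = ⊥ ∨ ⊤ = ⊤
(((b ∨ a) → b) → d) ∧ (d ∨ (b → b)) = ⊥ ∧ ⊤ = ⊥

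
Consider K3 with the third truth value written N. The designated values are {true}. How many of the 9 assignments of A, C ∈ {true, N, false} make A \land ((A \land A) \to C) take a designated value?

1

Designated under: (A=true, C=true).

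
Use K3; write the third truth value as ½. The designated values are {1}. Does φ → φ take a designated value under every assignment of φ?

Countermodel: φ=½ gives ½, which is not designated.

No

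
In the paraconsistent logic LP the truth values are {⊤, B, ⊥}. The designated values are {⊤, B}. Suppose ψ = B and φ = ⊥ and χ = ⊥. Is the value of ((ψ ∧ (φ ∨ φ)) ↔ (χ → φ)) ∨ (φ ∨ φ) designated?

No

φ ∨ φ = ⊥ ∨ ⊥ = ⊥
ψ ∧ (φ ∨ φ) = B ∧ ⊥ = ⊥
χ → φ = ⊥ → ⊥ = ⊤
(ψ ∧ (φ ∨ φ)) ↔ (χ → φ) = ⊥ ↔ ⊤ = ⊥
φ ∨ φ = ⊥ ∨ ⊥ = ⊥
((ψ ∧ (φ ∨ φ)) ↔ (χ → φ)) ∨ (φ ∨ φ) = ⊥ ∨ ⊥ = ⊥
⊥ ∉ {⊤, B}.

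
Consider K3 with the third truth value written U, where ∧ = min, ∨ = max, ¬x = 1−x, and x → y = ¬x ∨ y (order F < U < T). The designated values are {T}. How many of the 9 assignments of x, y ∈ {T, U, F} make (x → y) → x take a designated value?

Designated under: (x=T, y=T); (x=T, y=U); (x=T, y=F).

3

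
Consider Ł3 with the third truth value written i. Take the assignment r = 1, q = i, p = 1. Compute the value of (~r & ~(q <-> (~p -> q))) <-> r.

~r = ~1 = 0
~p = ~1 = 0
~p -> q = 0 -> i = 1
q <-> (~p -> q) = i <-> 1 = i
~(q <-> (~p -> q)) = ~i = i
~r & ~(q <-> (~p -> q)) = 0 & i = 0
(~r & ~(q <-> (~p -> q))) <-> r = 0 <-> 1 = 0

0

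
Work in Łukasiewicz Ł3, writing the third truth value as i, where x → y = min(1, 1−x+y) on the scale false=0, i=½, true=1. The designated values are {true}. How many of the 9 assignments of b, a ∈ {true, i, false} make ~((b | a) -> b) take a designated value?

Designated under: (b=false, a=true).

1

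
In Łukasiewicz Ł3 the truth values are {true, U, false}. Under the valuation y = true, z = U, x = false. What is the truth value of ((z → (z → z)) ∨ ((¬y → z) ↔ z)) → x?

z → z = U → U = true
z → (z → z) = U → true = true
¬y = ¬true = false
¬y → z = false → U = true
(¬y → z) ↔ z = true ↔ U = U
(z → (z → z)) ∨ ((¬y → z) ↔ z) = true ∨ U = true
((z → (z → z)) ∨ ((¬y → z) ↔ z)) → x = true → false = false

false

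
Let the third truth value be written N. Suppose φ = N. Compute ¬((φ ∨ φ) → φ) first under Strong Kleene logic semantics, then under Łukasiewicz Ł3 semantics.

In Strong Kleene logic: φ ∨ φ = N ∨ N = N
(φ ∨ φ) → φ = N → N = N  [¬N ∨ N]
¬((φ ∨ φ) → φ) = ¬N = N
In Łukasiewicz Ł3: φ ∨ φ = N ∨ N = N
(φ ∨ φ) → φ = N → N = True  [min(1, 1−½+½)]
¬((φ ∨ φ) → φ) = ¬True = False
They differ because Strong Kleene logic and Łukasiewicz Ł3 treat N differently under implication.

N; False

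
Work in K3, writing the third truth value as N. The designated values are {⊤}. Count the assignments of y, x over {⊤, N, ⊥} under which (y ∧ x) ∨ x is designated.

Designated under: (y=⊤, x=⊤); (y=N, x=⊤); (y=⊥, x=⊤).

3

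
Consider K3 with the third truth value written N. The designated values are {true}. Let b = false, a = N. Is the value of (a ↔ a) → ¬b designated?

a ↔ a = N ↔ N = N
¬b = ¬false = true
(a ↔ a) → ¬b = N → true = true  [¬N ∨ true]
true ∈ {true}.

Yes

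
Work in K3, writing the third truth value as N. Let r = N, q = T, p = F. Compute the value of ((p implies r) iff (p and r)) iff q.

p implies r = F implies N = T  [not F or N]
p and r = F and N = F
(p implies r) iff (p and r) = T iff F = F
((p implies r) iff (p and r)) iff q = F iff T = F

F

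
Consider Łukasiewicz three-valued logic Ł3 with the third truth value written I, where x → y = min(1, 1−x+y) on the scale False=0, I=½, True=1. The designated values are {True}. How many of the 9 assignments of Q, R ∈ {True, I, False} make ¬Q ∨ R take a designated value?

Of the 9 assignments, 5 give a value in {True}.

5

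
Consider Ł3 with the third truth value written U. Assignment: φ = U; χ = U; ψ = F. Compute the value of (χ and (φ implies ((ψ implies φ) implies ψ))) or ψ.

U

ψ implies φ = F implies U = T  [min(1, 1−0+½)]
(ψ implies φ) implies ψ = T implies F = F
φ implies ((ψ implies φ) implies ψ) = U implies F = U
χ and (φ implies ((ψ implies φ) implies ψ)) = U and U = U
(χ and (φ implies ((ψ implies φ) implies ψ))) or ψ = U or F = U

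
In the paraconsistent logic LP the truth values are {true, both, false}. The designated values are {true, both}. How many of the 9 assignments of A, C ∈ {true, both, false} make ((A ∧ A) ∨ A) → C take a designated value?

Of the 9 assignments, 8 give a value in {true, both}.

8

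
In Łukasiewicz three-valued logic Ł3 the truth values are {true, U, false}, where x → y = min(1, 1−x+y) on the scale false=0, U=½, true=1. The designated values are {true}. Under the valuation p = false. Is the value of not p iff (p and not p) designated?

No

not p = not false = true
not p = not false = true
p and not p = false and true = false
not p iff (p and not p) = true iff false = false
false ∉ {true}.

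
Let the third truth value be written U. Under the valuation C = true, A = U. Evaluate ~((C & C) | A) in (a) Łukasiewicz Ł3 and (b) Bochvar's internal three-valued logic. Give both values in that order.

In Łukasiewicz Ł3: C & C = true & true = true
(C & C) | A = true | U = true
~((C & C) | A) = ~true = false
In Bochvar's internal three-valued logic: C & C = true & true = true
(C & C) | A = true | U = U
~((C & C) | A) = ~U = U
They differ because Łukasiewicz Ł3 and Bochvar's internal three-valued logic treat U differently under the binary connectives.

false; U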